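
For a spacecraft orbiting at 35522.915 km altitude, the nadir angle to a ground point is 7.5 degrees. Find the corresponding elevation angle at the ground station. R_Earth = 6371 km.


r = R_E + alt = 41893.9150 km
Law of sines in the satellite / Earth-center / ground-point triangle:
  sin(nadir)/R_E = sin(90 + el)/r  =>  cos(el) = (r/R_E)*sin(nadir)
cos(el) = (41893.9150 / 6371.0000) * sin(7.5 deg) = 0.8583038
el = arccos(0.8583038) = 30.8733 deg
(Earth-central angle = 90 - nadir - el = 51.6267 deg)

30.8733 degrees


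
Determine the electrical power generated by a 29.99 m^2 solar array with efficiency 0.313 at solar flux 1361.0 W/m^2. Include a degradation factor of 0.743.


P = area * eta * S * degradation
P = 29.99 * 0.313 * 1361.0 * 0.743
P = 9492.2188 W

9492.2188 W


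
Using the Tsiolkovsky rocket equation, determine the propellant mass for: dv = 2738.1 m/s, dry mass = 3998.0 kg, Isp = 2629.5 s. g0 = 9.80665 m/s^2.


ve = Isp * g0 = 2629.5 * 9.80665 = 25786.586175 m/s
mass ratio = exp(dv/ve) = exp(2738.1/25786.586175) = 1.11202548
m_prop = m_dry * (mr - 1) = 3998.0 * (1.11202548 - 1)
m_prop = 447.8779 kg

447.8779 kg


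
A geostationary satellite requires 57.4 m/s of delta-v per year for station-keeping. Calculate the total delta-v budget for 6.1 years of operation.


dV = rate * years = 57.4 * 6.1
dV = 350.1400 m/s

350.1400 m/s


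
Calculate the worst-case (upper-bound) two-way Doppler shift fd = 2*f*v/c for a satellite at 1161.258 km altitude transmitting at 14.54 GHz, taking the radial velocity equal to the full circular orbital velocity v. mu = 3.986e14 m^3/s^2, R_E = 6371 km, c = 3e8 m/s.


r = 7.532258e+06 m
v = sqrt(mu/r) = 7274.5487 m/s (worst-case radial velocity)
f = 14.54 GHz = 1.454e+10 Hz
fd = 2*f*v/c = 2*1.454e+10*7274.5487/3.0e+08
fd = 705146.2505 Hz

705146.2505 Hz


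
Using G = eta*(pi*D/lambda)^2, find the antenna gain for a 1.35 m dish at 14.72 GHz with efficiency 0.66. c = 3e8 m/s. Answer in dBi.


lambda = c/f = 3e8 / 1.472e+10 = 0.02038043 m
G = eta*(pi*D/lambda)^2 = 0.66*(pi*1.35/0.02038043)^2
G = 28581.4547 (linear)
G = 10*log10(28581.4547) = 44.5608 dBi

44.5608 dBi


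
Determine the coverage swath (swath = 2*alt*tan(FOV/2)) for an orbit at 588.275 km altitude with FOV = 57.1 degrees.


FOV = 57.1 deg = 0.996583 rad
swath = 2 * alt * tan(FOV/2) = 2 * 588.275 * tan(0.4982915)
swath = 2 * 588.275 * 0.5440862
swath = 640.1446 km

640.1446 km


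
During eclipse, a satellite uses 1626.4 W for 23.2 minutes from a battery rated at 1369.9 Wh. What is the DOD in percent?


E_used = P * t / 60 = 1626.4 * 23.2 / 60 = 628.8747 Wh
DOD = E_used / E_total * 100 = 628.8747 / 1369.9 * 100
DOD = 45.9066 %

45.9066 %


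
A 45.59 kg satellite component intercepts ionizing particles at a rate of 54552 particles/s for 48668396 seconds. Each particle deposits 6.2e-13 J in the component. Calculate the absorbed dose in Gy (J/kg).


Total energy deposited = rate * time * E_per
  = 54552 * 48668396 * 6.2e-13 = 1.6461 J
Dose = E_total / mass = 1.6461 / 45.59
Dose = 0.03610604 Gy

0.0361 Gy


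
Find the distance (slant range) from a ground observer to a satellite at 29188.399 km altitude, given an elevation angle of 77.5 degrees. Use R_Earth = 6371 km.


h = 29188.399 km, el = 77.5 deg
d = -R_E*sin(el) + sqrt((R_E*sin(el))^2 + 2*R_E*h + h^2)
d = -6371.0000*sin(1.3526) + sqrt((6371.0000*0.976296)^2 + 2*6371.0000*29188.399 + 29188.399^2)
d = 29312.6706 km

29312.6706 km


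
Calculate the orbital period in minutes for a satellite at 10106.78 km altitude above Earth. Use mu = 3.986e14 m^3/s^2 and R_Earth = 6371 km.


r = 16477.7800 km = 1.647778e+07 m
T = 2*pi*sqrt(r^3/mu) = 2*pi*sqrt(4.4740012e+21 / 3.986e14)
T = 21050.3476 s = 350.8391 min

350.8391 minutes


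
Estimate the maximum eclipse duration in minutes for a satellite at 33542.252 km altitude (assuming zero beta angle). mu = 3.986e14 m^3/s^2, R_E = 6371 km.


r = 39913.2520 km
T = 1322.6217 min
Eclipse fraction = arcsin(R_E/r)/pi = arcsin(6371.0000/39913.2520)/pi
= arcsin(0.1596212)/pi = 0.05102727
Eclipse duration = 0.05102727 * 1322.6217 = 67.4898 min

67.4898 minutes


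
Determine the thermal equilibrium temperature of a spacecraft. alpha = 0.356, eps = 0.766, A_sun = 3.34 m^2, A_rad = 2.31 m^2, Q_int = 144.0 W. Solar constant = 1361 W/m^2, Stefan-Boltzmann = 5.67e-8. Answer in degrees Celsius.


Numerator = alpha*S*A_sun + Q_int = 0.356*1361*3.34 + 144.0 = 1762.2834 W
Denominator = eps*sigma*A_rad = 0.766*5.67e-8*2.31 = 1.0032838e-07 W/K^4
T^4 = 1.7565154e+10 K^4
T = 364.0516 K = 90.9016 C

90.9016 degrees Celsius


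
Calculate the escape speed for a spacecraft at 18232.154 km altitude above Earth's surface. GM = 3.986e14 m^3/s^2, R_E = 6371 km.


r = 6371.0 + 18232.154 = 24603.1540 km = 2.4603154e+07 m
v_esc = sqrt(2*mu/r) = sqrt(2*3.986e14 / 2.4603154e+07)
v_esc = 5692.3062 m/s = 5.6923 km/s

5.6923 km/s


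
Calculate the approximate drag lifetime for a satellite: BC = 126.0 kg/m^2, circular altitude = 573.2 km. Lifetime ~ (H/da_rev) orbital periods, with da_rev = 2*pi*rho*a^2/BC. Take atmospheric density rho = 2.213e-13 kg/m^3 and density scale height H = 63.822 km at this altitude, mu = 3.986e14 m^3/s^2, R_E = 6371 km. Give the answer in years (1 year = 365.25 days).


a = R_E + alt = 6944.2000 km = 6.9442e+06 m
da_rev = 2*pi*rho*a^2/BC = 2*pi*2.213e-13*(6.9442e+06)^2/126.0 = 0.532151362 m per revolution
N = H/da_rev = 63822.0000 m / 0.532151362 m = 119932.0429 revolutions
P = 2*pi*sqrt(a^3/mu) = 5758.9665 s
lifetime = N*P = 119932.0429 * 5758.9665 = 6.9068462e+08 s = 7994.0349 days
years = 7994.0349 / 365.25 = 21.8865 years

21.8865 years


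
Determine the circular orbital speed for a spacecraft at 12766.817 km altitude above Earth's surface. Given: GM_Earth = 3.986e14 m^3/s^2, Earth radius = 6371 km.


r = R_E + alt = 6371.0 + 12766.817 = 19137.8170 km = 1.9137817e+07 m
v = sqrt(mu/r) = sqrt(3.986e14 / 1.9137817e+07) = 4563.7563 m/s = 4.5638 km/s

4.5638 km/s


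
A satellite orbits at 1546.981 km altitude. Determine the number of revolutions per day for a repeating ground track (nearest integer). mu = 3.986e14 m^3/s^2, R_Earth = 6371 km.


r = 7.917981e+06 m
T = 2*pi*sqrt(r^3/mu) = 7011.8546 s = 116.8642 min
revs/day = 1440 / 116.8642 = 12.3220
Rounded: 12 revolutions per day

12 revolutions per day


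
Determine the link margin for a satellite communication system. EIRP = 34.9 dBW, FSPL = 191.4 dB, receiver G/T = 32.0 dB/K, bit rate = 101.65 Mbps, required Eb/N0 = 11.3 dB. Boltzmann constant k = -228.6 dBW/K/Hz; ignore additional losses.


C/N0 = EIRP - FSPL + G/T - k = 34.9 - 191.4 + 32.0 - (-228.6)
C/N0 = 104.1000 dB-Hz
R_b = 101.65 Mbps = 1.0165e+08 bps -> 10*log10(R_b) = 80.0711 dB-Hz
Eb/N0 = C/N0 - 10*log10(R_b) = 104.1000 - 80.0711 = 24.0289 dB
Margin = Eb/N0 - Eb/N0_req = 24.0289 - 11.3 = 12.7289 dB (link closes)

12.7289 dB


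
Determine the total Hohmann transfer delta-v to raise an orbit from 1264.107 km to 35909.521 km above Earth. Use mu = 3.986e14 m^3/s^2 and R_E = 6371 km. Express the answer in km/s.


r1 = 7635.1070 km = 7.635107e+06 m
r2 = 42280.5210 km = 4.2280521e+07 m
dv1 = sqrt(mu/r1)*(sqrt(2*r2/(r1+r2)) - 1) = 2178.9460 m/s
dv2 = sqrt(mu/r2)*(1 - sqrt(2*r1/(r1+r2))) = 1372.1704 m/s
total dv = |dv1| + |dv2| = 2178.9460 + 1372.1704 = 3551.1164 m/s = 3.5511 km/s

3.5511 km/s


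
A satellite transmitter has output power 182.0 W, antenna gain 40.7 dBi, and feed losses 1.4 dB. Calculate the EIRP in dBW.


Pt = 182.0 W = 22.6007 dBW
EIRP = Pt_dBW + Gt - losses = 22.6007 + 40.7 - 1.4 = 61.9007 dBW

61.9007 dBW


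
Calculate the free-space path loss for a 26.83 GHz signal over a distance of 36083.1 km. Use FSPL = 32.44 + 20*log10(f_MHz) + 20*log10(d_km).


f = 26.83 GHz = 26830.0000 MHz
d = 36083.1 km
FSPL = 32.44 + 20*log10(26830.0000) + 20*log10(36083.1)
FSPL = 32.44 + 88.5724 + 91.1461
FSPL = 212.1585 dB

212.1585 dB


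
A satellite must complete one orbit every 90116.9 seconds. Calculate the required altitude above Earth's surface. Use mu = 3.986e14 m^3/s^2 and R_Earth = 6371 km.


T = 90116.9 s
r = (mu*T^2/(4*pi^2))^(1/3) = (3.986e14 * 90116.9^2 / (4*pi^2))^(1/3)
r = 4.3444021e+07 m = 43444.0210 km
alt = r - R_E = 43444.0210 - 6371 = 37073.0210 km

37073.0210 km


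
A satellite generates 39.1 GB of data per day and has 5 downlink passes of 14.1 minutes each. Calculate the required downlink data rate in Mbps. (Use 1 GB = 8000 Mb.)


total contact time = 5 * 14.1 * 60 = 4230.0000 s
data = 39.1 GB = 312800.0000 Mb
rate = 312800.0000 / 4230.0000 = 73.9480 Mbps

73.9480 Mbps


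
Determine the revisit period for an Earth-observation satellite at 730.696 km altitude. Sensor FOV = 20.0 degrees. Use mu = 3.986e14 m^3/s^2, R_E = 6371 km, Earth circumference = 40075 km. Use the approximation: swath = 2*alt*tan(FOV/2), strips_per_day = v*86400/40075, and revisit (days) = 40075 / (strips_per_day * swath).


swath = 2*730.696*tan(0.1745329) = 257.6828 km
v = sqrt(mu/r) = 7491.8247 m/s = 7.4918 km/s
strips/day = v*86400/40075 = 7.4918*86400/40075 = 16.1521
coverage/day = strips * swath = 16.1521 * 257.6828 = 4162.1077 km
revisit = 40075 / 4162.1077 = 9.6285 days

9.6285 days


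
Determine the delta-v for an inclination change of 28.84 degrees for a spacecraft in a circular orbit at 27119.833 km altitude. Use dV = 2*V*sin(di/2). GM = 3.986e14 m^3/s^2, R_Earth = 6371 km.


r = 33490.8330 km = 3.3490833e+07 m
V = sqrt(mu/r) = 3449.8934 m/s
di = 28.84 deg = 0.503353 rad
dV = 2*V*sin(di/2) = 2*3449.8934*sin(0.2516765)
dV = 1718.2399 m/s = 1.7182 km/s

1.7182 km/s


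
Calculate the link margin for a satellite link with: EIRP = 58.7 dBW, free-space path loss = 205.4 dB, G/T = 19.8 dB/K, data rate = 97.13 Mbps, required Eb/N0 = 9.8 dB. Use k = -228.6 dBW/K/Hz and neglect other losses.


C/N0 = EIRP - FSPL + G/T - k = 58.7 - 205.4 + 19.8 - (-228.6)
C/N0 = 101.7000 dB-Hz
R_b = 97.13 Mbps = 9.713e+07 bps -> 10*log10(R_b) = 79.8735 dB-Hz
Eb/N0 = C/N0 - 10*log10(R_b) = 101.7000 - 79.8735 = 21.8265 dB
Margin = Eb/N0 - Eb/N0_req = 21.8265 - 9.8 = 12.0265 dB (link closes)

12.0265 dB


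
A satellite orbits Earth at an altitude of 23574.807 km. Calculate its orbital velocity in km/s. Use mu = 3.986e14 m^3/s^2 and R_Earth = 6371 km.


r = R_E + alt = 6371.0 + 23574.807 = 29945.8070 km = 2.9945807e+07 m
v = sqrt(mu/r) = sqrt(3.986e14 / 2.9945807e+07) = 3648.3848 m/s = 3.6484 km/s

3.6484 km/s


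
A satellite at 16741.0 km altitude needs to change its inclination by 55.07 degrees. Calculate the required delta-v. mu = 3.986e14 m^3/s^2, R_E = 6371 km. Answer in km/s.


r = 23112.0000 km = 2.3112e+07 m
V = sqrt(mu/r) = 4152.8848 m/s
di = 55.07 deg = 0.9611528 rad
dV = 2*V*sin(di/2) = 2*4152.8848*sin(0.4805764)
dV = 3839.6773 m/s = 3.8397 km/s

3.8397 km/s


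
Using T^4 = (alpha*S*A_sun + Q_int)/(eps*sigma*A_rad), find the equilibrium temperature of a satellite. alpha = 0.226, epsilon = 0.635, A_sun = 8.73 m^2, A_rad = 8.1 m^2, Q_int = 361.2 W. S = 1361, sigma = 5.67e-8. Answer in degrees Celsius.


Numerator = alpha*S*A_sun + Q_int = 0.226*1361*8.73 + 361.2 = 3046.4258 W
Denominator = eps*sigma*A_rad = 0.635*5.67e-8*8.1 = 2.9163645e-07 W/K^4
T^4 = 1.0445971e+10 K^4
T = 319.6960 K = 46.5460 C

46.5460 degrees Celsius


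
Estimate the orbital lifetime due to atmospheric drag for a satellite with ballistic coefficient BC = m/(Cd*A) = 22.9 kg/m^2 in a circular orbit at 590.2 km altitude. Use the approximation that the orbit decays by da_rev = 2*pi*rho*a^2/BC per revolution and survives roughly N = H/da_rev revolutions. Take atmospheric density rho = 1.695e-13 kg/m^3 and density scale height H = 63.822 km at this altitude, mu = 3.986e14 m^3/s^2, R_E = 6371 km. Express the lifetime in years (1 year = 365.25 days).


a = R_E + alt = 6961.2000 km = 6.9612e+06 m
da_rev = 2*pi*rho*a^2/BC = 2*pi*1.695e-13*(6.9612e+06)^2/22.9 = 2.253628 m per revolution
N = H/da_rev = 63822.0000 m / 2.253628 m = 28319.6641 revolutions
P = 2*pi*sqrt(a^3/mu) = 5780.1271 s
lifetime = N*P = 28319.6641 * 5780.1271 = 1.6369126e+08 s = 1894.5747 days
years = 1894.5747 / 365.25 = 5.1871 years

5.1871 years


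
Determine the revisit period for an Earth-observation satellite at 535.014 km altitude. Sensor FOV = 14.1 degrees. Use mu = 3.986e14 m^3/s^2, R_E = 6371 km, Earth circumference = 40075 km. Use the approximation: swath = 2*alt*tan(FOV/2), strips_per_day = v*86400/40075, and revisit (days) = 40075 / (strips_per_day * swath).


swath = 2*535.014*tan(0.1230457) = 132.3309 km
v = sqrt(mu/r) = 7597.2238 m/s = 7.5972 km/s
strips/day = v*86400/40075 = 7.5972*86400/40075 = 16.3793
coverage/day = strips * swath = 16.3793 * 132.3309 = 2167.4860 km
revisit = 40075 / 2167.4860 = 18.4892 days

18.4892 days


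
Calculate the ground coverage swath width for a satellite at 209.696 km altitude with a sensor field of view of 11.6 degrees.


FOV = 11.6 deg = 0.2024582 rad
swath = 2 * alt * tan(FOV/2) = 2 * 209.696 * tan(0.1012291)
swath = 2 * 209.696 * 0.1015763
swath = 42.6003 km

42.6003 km


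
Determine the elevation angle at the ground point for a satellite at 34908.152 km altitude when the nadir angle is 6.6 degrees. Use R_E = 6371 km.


r = R_E + alt = 41279.1520 km
Law of sines in the satellite / Earth-center / ground-point triangle:
  sin(nadir)/R_E = sin(90 + el)/r  =>  cos(el) = (r/R_E)*sin(nadir)
cos(el) = (41279.1520 / 6371.0000) * sin(6.6 deg) = 0.7447038
el = arccos(0.7447038) = 41.8663 deg
(Earth-central angle = 90 - nadir - el = 41.5337 deg)

41.8663 degrees


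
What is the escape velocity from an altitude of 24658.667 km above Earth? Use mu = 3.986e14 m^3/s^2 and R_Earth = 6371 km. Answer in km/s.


r = 6371.0 + 24658.667 = 31029.6670 km = 3.1029667e+07 m
v_esc = sqrt(2*mu/r) = sqrt(2*3.986e14 / 3.1029667e+07)
v_esc = 5068.6825 m/s = 5.0687 km/s

5.0687 km/s


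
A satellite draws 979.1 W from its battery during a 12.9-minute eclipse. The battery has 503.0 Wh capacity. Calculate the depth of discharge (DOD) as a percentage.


E_used = P * t / 60 = 979.1 * 12.9 / 60 = 210.5065 Wh
DOD = E_used / E_total * 100 = 210.5065 / 503.0 * 100
DOD = 41.8502 %

41.8502 %


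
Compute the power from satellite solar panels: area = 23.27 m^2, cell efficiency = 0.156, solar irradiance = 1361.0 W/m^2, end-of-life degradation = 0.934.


P = area * eta * S * degradation
P = 23.27 * 0.156 * 1361.0 * 0.934
P = 4614.5142 W

4614.5142 W


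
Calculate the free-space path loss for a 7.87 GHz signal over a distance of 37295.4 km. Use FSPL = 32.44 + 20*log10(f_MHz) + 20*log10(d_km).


f = 7.87 GHz = 7870.0000 MHz
d = 37295.4 km
FSPL = 32.44 + 20*log10(7870.0000) + 20*log10(37295.4)
FSPL = 32.44 + 77.9195 + 91.4331
FSPL = 201.7926 dB

201.7926 dB


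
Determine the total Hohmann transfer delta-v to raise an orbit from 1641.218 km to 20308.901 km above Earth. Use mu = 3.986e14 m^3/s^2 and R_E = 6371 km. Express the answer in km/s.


r1 = 8012.2180 km = 8.012218e+06 m
r2 = 26679.9010 km = 2.6679901e+07 m
dv1 = sqrt(mu/r1)*(sqrt(2*r2/(r1+r2)) - 1) = 1694.2016 m/s
dv2 = sqrt(mu/r2)*(1 - sqrt(2*r1/(r1+r2))) = 1238.2865 m/s
total dv = |dv1| + |dv2| = 1694.2016 + 1238.2865 = 2932.4880 m/s = 2.9325 km/s

2.9325 km/s


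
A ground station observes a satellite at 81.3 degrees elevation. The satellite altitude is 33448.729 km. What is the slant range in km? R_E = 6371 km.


h = 33448.729 km, el = 81.3 deg
d = -R_E*sin(el) + sqrt((R_E*sin(el))^2 + 2*R_E*h + h^2)
d = -6371.0000*sin(1.4190) + sqrt((6371.0000*0.9884939)^2 + 2*6371.0000*33448.729 + 33448.729^2)
d = 33510.3716 km

33510.3716 km


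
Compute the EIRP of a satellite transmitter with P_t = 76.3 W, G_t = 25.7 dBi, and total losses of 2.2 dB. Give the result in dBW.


Pt = 76.3 W = 18.8252 dBW
EIRP = Pt_dBW + Gt - losses = 18.8252 + 25.7 - 2.2 = 42.3252 dBW

42.3252 dBW


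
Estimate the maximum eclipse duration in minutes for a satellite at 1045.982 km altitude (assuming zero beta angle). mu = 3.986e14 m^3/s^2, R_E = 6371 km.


r = 7416.9820 km
T = 105.9500 min
Eclipse fraction = arcsin(R_E/r)/pi = arcsin(6371.0000/7416.9820)/pi
= arcsin(0.8589747)/pi = 0.3288981
Eclipse duration = 0.3288981 * 105.9500 = 34.8467 min

34.8467 minutes


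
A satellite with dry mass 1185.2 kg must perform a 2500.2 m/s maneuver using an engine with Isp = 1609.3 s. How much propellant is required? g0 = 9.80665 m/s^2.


ve = Isp * g0 = 1609.3 * 9.80665 = 15781.841845 m/s
mass ratio = exp(dv/ve) = exp(2500.2/15781.841845) = 1.17166120
m_prop = m_dry * (mr - 1) = 1185.2 * (1.17166120 - 1)
m_prop = 203.4529 kg

203.4529 kg


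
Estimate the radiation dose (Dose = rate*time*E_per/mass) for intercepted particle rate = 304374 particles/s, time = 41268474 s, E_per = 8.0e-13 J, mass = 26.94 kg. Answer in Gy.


Total energy deposited = rate * time * E_per
  = 304374 * 41268474 * 8.0e-13 = 10.0488 J
Dose = E_total / mass = 10.0488 / 26.94
Dose = 0.3730082 Gy

0.3730 Gy


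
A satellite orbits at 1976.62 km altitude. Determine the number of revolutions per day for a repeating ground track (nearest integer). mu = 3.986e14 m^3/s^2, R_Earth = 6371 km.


r = 8.34762e+06 m
T = 2*pi*sqrt(r^3/mu) = 7590.2351 s = 126.5039 min
revs/day = 1440 / 126.5039 = 11.3830
Rounded: 11 revolutions per day

11 revolutions per day


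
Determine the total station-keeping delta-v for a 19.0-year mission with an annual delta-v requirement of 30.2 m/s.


dV = rate * years = 30.2 * 19.0
dV = 573.8000 m/s

573.8000 m/s


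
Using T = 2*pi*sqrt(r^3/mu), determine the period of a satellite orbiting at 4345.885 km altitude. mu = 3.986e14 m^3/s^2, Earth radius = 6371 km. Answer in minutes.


r = 10716.8850 km = 1.0716885e+07 m
T = 2*pi*sqrt(r^3/mu) = 2*pi*sqrt(1.2308516e+21 / 3.986e14)
T = 11041.1441 s = 184.0191 min

184.0191 minutes


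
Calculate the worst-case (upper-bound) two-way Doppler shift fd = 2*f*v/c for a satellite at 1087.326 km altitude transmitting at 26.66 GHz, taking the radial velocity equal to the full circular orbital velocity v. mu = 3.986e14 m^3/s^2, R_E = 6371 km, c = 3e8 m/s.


r = 7.458326e+06 m
v = sqrt(mu/r) = 7310.5149 m/s (worst-case radial velocity)
f = 26.66 GHz = 2.666e+10 Hz
fd = 2*f*v/c = 2*2.666e+10*7310.5149/3.0e+08
fd = 1.2993222e+06 Hz

1.2993e+06 Hz


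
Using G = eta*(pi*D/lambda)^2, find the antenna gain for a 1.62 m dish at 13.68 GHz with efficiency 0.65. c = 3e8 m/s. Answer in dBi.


lambda = c/f = 3e8 / 1.368e+10 = 0.02192982 m
G = eta*(pi*D/lambda)^2 = 0.65*(pi*1.62/0.02192982)^2
G = 35008.4447 (linear)
G = 10*log10(35008.4447) = 45.4417 dBi

45.4417 dBi


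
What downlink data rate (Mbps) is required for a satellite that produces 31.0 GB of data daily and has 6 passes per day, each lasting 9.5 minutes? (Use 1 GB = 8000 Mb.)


total contact time = 6 * 9.5 * 60 = 3420.0000 s
data = 31.0 GB = 248000.0000 Mb
rate = 248000.0000 / 3420.0000 = 72.5146 Mbps

72.5146 Mbps


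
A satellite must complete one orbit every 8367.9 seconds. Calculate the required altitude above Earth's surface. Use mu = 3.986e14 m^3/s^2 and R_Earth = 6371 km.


T = 8367.9 s
r = (mu*T^2/(4*pi^2))^(1/3) = (3.986e14 * 8367.9^2 / (4*pi^2))^(1/3)
r = 8.9084779e+06 m = 8908.4779 km
alt = r - R_E = 8908.4779 - 6371 = 2537.4779 km

2537.4779 km


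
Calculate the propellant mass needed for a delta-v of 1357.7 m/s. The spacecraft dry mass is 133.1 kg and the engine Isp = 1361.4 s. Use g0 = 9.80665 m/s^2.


ve = Isp * g0 = 1361.4 * 9.80665 = 13350.773310 m/s
mass ratio = exp(dv/ve) = exp(1357.7/13350.773310) = 1.10704520
m_prop = m_dry * (mr - 1) = 133.1 * (1.10704520 - 1)
m_prop = 14.2477 kg

14.2477 kg


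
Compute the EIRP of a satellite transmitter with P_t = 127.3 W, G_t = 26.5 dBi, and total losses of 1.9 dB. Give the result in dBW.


Pt = 127.3 W = 21.0483 dBW
EIRP = Pt_dBW + Gt - losses = 21.0483 + 26.5 - 1.9 = 45.6483 dBW

45.6483 dBW


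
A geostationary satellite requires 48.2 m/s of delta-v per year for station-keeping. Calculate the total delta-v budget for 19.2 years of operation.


dV = rate * years = 48.2 * 19.2
dV = 925.4400 m/s

925.4400 m/s


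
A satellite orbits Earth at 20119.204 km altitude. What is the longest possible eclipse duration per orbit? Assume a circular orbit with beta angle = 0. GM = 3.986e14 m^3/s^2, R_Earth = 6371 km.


r = 26490.2040 km
T = 715.1348 min
Eclipse fraction = arcsin(R_E/r)/pi = arcsin(6371.0000/26490.2040)/pi
= arcsin(0.240504)/pi = 0.07731271
Eclipse duration = 0.07731271 * 715.1348 = 55.2890 min

55.2890 minutes


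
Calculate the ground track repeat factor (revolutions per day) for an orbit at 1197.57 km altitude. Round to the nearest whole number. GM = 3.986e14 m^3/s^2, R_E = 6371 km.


r = 7.56857e+06 m
T = 2*pi*sqrt(r^3/mu) = 6552.8763 s = 109.2146 min
revs/day = 1440 / 109.2146 = 13.1850
Rounded: 13 revolutions per day

13 revolutions per day


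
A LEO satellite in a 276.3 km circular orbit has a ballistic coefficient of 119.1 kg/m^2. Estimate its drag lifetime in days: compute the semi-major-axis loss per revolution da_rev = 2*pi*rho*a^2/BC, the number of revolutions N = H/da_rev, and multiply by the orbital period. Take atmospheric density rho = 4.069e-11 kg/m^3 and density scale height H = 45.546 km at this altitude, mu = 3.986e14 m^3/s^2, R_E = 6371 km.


a = R_E + alt = 6647.3000 km = 6.6473e+06 m
da_rev = 2*pi*rho*a^2/BC = 2*pi*4.069e-11*(6.6473e+06)^2/119.1 = 94.851970 m per revolution
N = H/da_rev = 45546.0000 m / 94.851970 m = 480.1798 revolutions
P = 2*pi*sqrt(a^3/mu) = 5393.6050 s
lifetime = N*P = 480.1798 * 5393.6050 = 2.5899002e+06 s = 29.9757 days

29.9757 days


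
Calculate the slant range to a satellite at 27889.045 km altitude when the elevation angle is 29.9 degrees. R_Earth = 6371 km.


h = 27889.045 km, el = 29.9 deg
d = -R_E*sin(el) + sqrt((R_E*sin(el))^2 + 2*R_E*h + h^2)
d = -6371.0000*sin(0.5218534) + sqrt((6371.0000*0.4984877)^2 + 2*6371.0000*27889.045 + 27889.045^2)
d = 30636.0728 km

30636.0728 km


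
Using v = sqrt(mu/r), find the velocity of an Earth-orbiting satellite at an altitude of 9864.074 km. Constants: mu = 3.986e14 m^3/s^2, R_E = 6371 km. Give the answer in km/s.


r = R_E + alt = 6371.0 + 9864.074 = 16235.0740 km = 1.6235074e+07 m
v = sqrt(mu/r) = sqrt(3.986e14 / 1.6235074e+07) = 4954.9755 m/s = 4.9550 km/s

4.9550 km/s


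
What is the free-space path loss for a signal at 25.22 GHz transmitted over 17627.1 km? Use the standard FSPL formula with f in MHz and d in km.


f = 25.22 GHz = 25220.0000 MHz
d = 17627.1 km
FSPL = 32.44 + 20*log10(25220.0000) + 20*log10(17627.1)
FSPL = 32.44 + 88.0349 + 84.9236
FSPL = 205.3985 dB

205.3985 dB


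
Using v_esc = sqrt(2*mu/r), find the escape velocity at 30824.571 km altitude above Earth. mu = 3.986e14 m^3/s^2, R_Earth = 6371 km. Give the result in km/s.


r = 6371.0 + 30824.571 = 37195.5710 km = 3.7195571e+07 m
v_esc = sqrt(2*mu/r) = sqrt(2*3.986e14 / 3.7195571e+07)
v_esc = 4629.5420 m/s = 4.6295 km/s

4.6295 km/s


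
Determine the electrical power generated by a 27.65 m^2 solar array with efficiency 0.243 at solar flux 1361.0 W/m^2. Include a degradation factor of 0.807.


P = area * eta * S * degradation
P = 27.65 * 0.243 * 1361.0 * 0.807
P = 7379.6042 W

7379.6042 W


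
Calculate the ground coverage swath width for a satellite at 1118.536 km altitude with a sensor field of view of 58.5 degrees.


FOV = 58.5 deg = 1.0210 rad
swath = 2 * alt * tan(FOV/2) = 2 * 1118.536 * tan(0.5105088)
swath = 2 * 1118.536 * 0.5600269
swath = 1252.8205 km

1252.8205 km


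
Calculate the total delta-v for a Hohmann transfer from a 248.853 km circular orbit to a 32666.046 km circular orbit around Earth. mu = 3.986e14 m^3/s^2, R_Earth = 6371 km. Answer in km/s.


r1 = 6619.8530 km = 6.619853e+06 m
r2 = 39037.0460 km = 3.9037046e+07 m
dv1 = sqrt(mu/r1)*(sqrt(2*r2/(r1+r2)) - 1) = 2387.4736 m/s
dv2 = sqrt(mu/r2)*(1 - sqrt(2*r1/(r1+r2))) = 1474.6929 m/s
total dv = |dv1| + |dv2| = 2387.4736 + 1474.6929 = 3862.1664 m/s = 3.8622 km/s

3.8622 km/s


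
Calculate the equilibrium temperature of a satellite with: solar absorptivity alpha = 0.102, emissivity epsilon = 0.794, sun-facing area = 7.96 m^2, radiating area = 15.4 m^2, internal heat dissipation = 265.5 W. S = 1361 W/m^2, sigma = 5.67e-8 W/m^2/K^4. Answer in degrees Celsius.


Numerator = alpha*S*A_sun + Q_int = 0.102*1361*7.96 + 265.5 = 1370.5231 W
Denominator = eps*sigma*A_rad = 0.794*5.67e-8*15.4 = 6.9330492e-07 W/K^4
T^4 = 1.976797e+09 K^4
T = 210.8582 K = -62.2918 C

-62.2918 degrees Celsius


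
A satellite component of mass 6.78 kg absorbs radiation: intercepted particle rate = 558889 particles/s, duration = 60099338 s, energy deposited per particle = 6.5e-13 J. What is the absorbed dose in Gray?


Total energy deposited = rate * time * E_per
  = 558889 * 60099338 * 6.5e-13 = 21.8328 J
Dose = E_total / mass = 21.8328 / 6.78
Dose = 3.2202 Gy

3.2202 Gy


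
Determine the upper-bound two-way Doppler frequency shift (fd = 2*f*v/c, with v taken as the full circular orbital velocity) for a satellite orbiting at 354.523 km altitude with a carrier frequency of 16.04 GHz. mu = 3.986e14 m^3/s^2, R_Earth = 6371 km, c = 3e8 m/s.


r = 6.725523e+06 m
v = sqrt(mu/r) = 7698.4912 m/s (worst-case radial velocity)
f = 16.04 GHz = 1.604e+10 Hz
fd = 2*f*v/c = 2*1.604e+10*7698.4912/3.0e+08
fd = 823225.3226 Hz

823225.3226 Hz


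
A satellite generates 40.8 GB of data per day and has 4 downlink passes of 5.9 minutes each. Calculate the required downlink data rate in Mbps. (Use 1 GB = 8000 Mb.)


total contact time = 4 * 5.9 * 60 = 1416.0000 s
data = 40.8 GB = 326400.0000 Mb
rate = 326400.0000 / 1416.0000 = 230.5085 Mbps

230.5085 Mbps


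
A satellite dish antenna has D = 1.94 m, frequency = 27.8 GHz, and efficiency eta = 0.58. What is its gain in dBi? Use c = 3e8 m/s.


lambda = c/f = 3e8 / 2.78e+10 = 0.01079137 m
G = eta*(pi*D/lambda)^2 = 0.58*(pi*1.94/0.01079137)^2
G = 185002.7914 (linear)
G = 10*log10(185002.7914) = 52.6718 dBi

52.6718 dBi


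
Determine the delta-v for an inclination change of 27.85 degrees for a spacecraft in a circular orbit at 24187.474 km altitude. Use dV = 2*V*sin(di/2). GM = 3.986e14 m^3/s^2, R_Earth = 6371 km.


r = 30558.4740 km = 3.0558474e+07 m
V = sqrt(mu/r) = 3611.6264 m/s
di = 27.85 deg = 0.4860742 rad
dV = 2*V*sin(di/2) = 2*3611.6264*sin(0.2430371)
dV = 1738.2871 m/s = 1.7383 km/s

1.7383 km/s


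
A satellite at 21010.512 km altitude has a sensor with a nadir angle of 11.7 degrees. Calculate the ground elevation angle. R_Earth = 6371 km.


r = R_E + alt = 27381.5120 km
Law of sines in the satellite / Earth-center / ground-point triangle:
  sin(nadir)/R_E = sin(90 + el)/r  =>  cos(el) = (r/R_E)*sin(nadir)
cos(el) = (27381.5120 / 6371.0000) * sin(11.7 deg) = 0.8715465
el = arccos(0.8715465) = 29.3611 deg
(Earth-central angle = 90 - nadir - el = 48.9389 deg)

29.3611 degrees


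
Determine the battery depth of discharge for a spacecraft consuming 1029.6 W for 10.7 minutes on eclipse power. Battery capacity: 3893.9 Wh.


E_used = P * t / 60 = 1029.6 * 10.7 / 60 = 183.6120 Wh
DOD = E_used / E_total * 100 = 183.6120 / 3893.9 * 100
DOD = 4.7154 %

4.7154 %


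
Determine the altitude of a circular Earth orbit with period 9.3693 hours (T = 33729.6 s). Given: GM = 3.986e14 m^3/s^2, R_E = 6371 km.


T = 33729.6 s
r = (mu*T^2/(4*pi^2))^(1/3) = (3.986e14 * 33729.6^2 / (4*pi^2))^(1/3)
r = 2.2563163e+07 m = 22563.1629 km
alt = r - R_E = 22563.1629 - 6371 = 16192.1629 km

16192.1629 km


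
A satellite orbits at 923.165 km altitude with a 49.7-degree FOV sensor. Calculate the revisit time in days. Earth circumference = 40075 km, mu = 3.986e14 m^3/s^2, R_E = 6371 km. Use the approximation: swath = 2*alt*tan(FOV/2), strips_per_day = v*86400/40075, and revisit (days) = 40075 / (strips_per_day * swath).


swath = 2*923.165*tan(0.4337143) = 855.0803 km
v = sqrt(mu/r) = 7392.3217 m/s = 7.3923 km/s
strips/day = v*86400/40075 = 7.3923*86400/40075 = 15.9375
coverage/day = strips * swath = 15.9375 * 855.0803 = 13627.8688 km
revisit = 40075 / 13627.8688 = 2.9407 days

2.9407 days


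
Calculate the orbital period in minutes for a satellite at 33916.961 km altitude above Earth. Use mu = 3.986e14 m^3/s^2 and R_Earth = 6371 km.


r = 40287.9610 km = 4.0287961e+07 m
T = 2*pi*sqrt(r^3/mu) = 2*pi*sqrt(6.5392187e+22 / 3.986e14)
T = 80477.4400 s = 1341.2907 min

1341.2907 minutes


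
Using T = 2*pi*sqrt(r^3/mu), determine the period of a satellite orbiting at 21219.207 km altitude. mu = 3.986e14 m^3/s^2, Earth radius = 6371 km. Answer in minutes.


r = 27590.2070 km = 2.7590207e+07 m
T = 2*pi*sqrt(r^3/mu) = 2*pi*sqrt(2.1002204e+22 / 3.986e14)
T = 45608.2763 s = 760.1379 min

760.1379 minutes


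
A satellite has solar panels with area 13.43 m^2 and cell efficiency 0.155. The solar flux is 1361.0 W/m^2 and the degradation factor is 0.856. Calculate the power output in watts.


P = area * eta * S * degradation
P = 13.43 * 0.155 * 1361.0 * 0.856
P = 2425.1556 W

2425.1556 W


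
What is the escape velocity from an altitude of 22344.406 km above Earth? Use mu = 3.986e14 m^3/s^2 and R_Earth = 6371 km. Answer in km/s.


r = 6371.0 + 22344.406 = 28715.4060 km = 2.8715406e+07 m
v_esc = sqrt(2*mu/r) = sqrt(2*3.986e14 / 2.8715406e+07)
v_esc = 5268.9753 m/s = 5.2690 km/s

5.2690 km/s


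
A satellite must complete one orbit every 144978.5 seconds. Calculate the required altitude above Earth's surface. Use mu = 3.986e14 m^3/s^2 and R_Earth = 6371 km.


T = 144978.5 s
r = (mu*T^2/(4*pi^2))^(1/3) = (3.986e14 * 144978.5^2 / (4*pi^2))^(1/3)
r = 5.9647867e+07 m = 59647.8674 km
alt = r - R_E = 59647.8674 - 6371 = 53276.8674 km

53276.8674 km


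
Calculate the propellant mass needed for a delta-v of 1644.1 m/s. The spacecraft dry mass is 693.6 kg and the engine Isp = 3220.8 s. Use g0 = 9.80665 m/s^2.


ve = Isp * g0 = 3220.8 * 9.80665 = 31585.258320 m/s
mass ratio = exp(dv/ve) = exp(1644.1/31585.258320) = 1.05343132
m_prop = m_dry * (mr - 1) = 693.6 * (1.05343132 - 1)
m_prop = 37.0600 kg

37.0600 kg


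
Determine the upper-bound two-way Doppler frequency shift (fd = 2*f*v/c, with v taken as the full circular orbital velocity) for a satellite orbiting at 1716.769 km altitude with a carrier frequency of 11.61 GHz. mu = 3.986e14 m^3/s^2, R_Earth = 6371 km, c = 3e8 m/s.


r = 8.087769e+06 m
v = sqrt(mu/r) = 7020.2775 m/s (worst-case radial velocity)
f = 11.61 GHz = 1.161e+10 Hz
fd = 2*f*v/c = 2*1.161e+10*7020.2775/3.0e+08
fd = 543369.4766 Hz

543369.4766 Hz


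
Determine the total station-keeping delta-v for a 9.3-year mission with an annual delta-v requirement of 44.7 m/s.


dV = rate * years = 44.7 * 9.3
dV = 415.7100 m/s

415.7100 m/s


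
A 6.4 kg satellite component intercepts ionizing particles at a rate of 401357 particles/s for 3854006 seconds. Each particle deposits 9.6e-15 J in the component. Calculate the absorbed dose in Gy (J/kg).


Total energy deposited = rate * time * E_per
  = 401357 * 3854006 * 9.6e-15 = 0.01484959 J
Dose = E_total / mass = 0.01484959 / 6.4
Dose = 0.002320248 Gy

0.0023 Gy


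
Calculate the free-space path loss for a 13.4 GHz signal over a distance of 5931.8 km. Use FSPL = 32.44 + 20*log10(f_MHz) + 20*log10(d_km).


f = 13.4 GHz = 13400.0000 MHz
d = 5931.8 km
FSPL = 32.44 + 20*log10(13400.0000) + 20*log10(5931.8)
FSPL = 32.44 + 82.5421 + 75.4637
FSPL = 190.4458 dB

190.4458 dB


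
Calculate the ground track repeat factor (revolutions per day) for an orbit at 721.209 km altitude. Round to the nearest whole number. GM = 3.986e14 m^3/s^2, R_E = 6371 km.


r = 7.092209e+06 m
T = 2*pi*sqrt(r^3/mu) = 5944.0644 s = 99.0677 min
revs/day = 1440 / 99.0677 = 14.5355
Rounded: 15 revolutions per day

15 revolutions per day


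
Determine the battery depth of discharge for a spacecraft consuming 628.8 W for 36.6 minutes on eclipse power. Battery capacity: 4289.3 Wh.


E_used = P * t / 60 = 628.8 * 36.6 / 60 = 383.5680 Wh
DOD = E_used / E_total * 100 = 383.5680 / 4289.3 * 100
DOD = 8.9424 %

8.9424 %


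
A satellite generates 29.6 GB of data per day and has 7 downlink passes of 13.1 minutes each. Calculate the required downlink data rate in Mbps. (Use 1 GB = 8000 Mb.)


total contact time = 7 * 13.1 * 60 = 5502.0000 s
data = 29.6 GB = 236800.0000 Mb
rate = 236800.0000 / 5502.0000 = 43.0389 Mbps

43.0389 Mbps


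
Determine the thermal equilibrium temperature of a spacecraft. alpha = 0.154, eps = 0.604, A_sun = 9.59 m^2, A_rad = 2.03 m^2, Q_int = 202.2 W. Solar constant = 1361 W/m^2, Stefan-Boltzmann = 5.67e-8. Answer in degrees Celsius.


Numerator = alpha*S*A_sun + Q_int = 0.154*1361*9.59 + 202.2 = 2212.2065 W
Denominator = eps*sigma*A_rad = 0.604*5.67e-8*2.03 = 6.9521004e-08 W/K^4
T^4 = 3.1820692e+10 K^4
T = 422.3548 K = 149.2048 C

149.2048 degrees Celsius


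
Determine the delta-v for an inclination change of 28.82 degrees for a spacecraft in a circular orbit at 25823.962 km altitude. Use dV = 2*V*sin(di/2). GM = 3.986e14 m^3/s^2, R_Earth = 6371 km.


r = 32194.9620 km = 3.2194962e+07 m
V = sqrt(mu/r) = 3518.6388 m/s
di = 28.82 deg = 0.5030039 rad
dV = 2*V*sin(di/2) = 2*3518.6388*sin(0.2515019)
dV = 1751.2894 m/s = 1.7513 km/s

1.7513 km/s


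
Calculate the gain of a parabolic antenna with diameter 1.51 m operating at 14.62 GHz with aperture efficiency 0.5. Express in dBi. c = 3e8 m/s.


lambda = c/f = 3e8 / 1.462e+10 = 0.02051984 m
G = eta*(pi*D/lambda)^2 = 0.5*(pi*1.51/0.02051984)^2
G = 26722.4258 (linear)
G = 10*log10(26722.4258) = 44.2688 dBi

44.2688 dBi


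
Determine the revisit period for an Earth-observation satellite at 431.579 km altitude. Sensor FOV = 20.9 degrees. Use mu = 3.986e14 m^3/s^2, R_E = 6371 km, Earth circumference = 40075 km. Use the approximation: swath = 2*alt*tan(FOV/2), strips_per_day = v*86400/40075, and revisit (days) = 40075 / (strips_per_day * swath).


swath = 2*431.579*tan(0.1823869) = 159.1979 km
v = sqrt(mu/r) = 7654.7648 m/s = 7.6548 km/s
strips/day = v*86400/40075 = 7.6548*86400/40075 = 16.5033
coverage/day = strips * swath = 16.5033 * 159.1979 = 2627.2981 km
revisit = 40075 / 2627.2981 = 15.2533 days

15.2533 days


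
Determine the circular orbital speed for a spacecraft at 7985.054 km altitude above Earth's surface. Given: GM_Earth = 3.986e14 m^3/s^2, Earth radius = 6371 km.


r = R_E + alt = 6371.0 + 7985.054 = 14356.0540 km = 1.4356054e+07 m
v = sqrt(mu/r) = sqrt(3.986e14 / 1.4356054e+07) = 5269.2779 m/s = 5.2693 km/s

5.2693 km/s


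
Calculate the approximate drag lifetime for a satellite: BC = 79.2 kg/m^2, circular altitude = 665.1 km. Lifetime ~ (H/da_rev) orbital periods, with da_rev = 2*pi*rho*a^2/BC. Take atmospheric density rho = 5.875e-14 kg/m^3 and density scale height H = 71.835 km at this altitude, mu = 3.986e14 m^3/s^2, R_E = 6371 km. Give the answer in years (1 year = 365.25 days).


a = R_E + alt = 7036.1000 km = 7.0361e+06 m
da_rev = 2*pi*rho*a^2/BC = 2*pi*5.875e-14*(7.0361e+06)^2/79.2 = 0.230741953 m per revolution
N = H/da_rev = 71835.0000 m / 0.230741953 m = 311321.7994 revolutions
P = 2*pi*sqrt(a^3/mu) = 5873.6657 s
lifetime = N*P = 311321.7994 * 5873.6657 = 1.8286002e+09 s = 21164.3539 days
years = 21164.3539 / 365.25 = 57.9448 years

57.9448 years


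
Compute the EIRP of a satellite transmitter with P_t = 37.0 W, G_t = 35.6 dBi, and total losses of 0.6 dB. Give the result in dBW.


Pt = 37.0 W = 15.6820 dBW
EIRP = Pt_dBW + Gt - losses = 15.6820 + 35.6 - 0.6 = 50.6820 dBW

50.6820 dBW


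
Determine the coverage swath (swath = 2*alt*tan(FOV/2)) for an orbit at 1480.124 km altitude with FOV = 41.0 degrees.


FOV = 41.0 deg = 0.715585 rad
swath = 2 * alt * tan(FOV/2) = 2 * 1480.124 * tan(0.3577925)
swath = 2 * 1480.124 * 0.3738847
swath = 1106.7914 km

1106.7914 km


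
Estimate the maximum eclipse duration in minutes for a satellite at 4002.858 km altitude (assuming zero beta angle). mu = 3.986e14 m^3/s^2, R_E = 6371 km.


r = 10373.8580 km
T = 175.2550 min
Eclipse fraction = arcsin(R_E/r)/pi = arcsin(6371.0000/10373.8580)/pi
= arcsin(0.6141399)/pi = 0.2104969
Eclipse duration = 0.2104969 * 175.2550 = 36.8906 min

36.8906 minutes


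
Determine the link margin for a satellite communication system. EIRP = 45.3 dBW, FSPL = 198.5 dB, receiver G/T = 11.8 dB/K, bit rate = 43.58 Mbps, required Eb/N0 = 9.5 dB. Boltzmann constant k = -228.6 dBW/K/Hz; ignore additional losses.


C/N0 = EIRP - FSPL + G/T - k = 45.3 - 198.5 + 11.8 - (-228.6)
C/N0 = 87.2000 dB-Hz
R_b = 43.58 Mbps = 4.358e+07 bps -> 10*log10(R_b) = 76.3929 dB-Hz
Eb/N0 = C/N0 - 10*log10(R_b) = 87.2000 - 76.3929 = 10.8071 dB
Margin = Eb/N0 - Eb/N0_req = 10.8071 - 9.5 = 1.3071 dB (link closes)

1.3071 dB


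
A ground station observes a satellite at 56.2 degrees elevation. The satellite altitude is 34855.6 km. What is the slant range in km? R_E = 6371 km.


h = 34855.6 km, el = 56.2 deg
d = -R_E*sin(el) + sqrt((R_E*sin(el))^2 + 2*R_E*h + h^2)
d = -6371.0000*sin(0.980875) + sqrt((6371.0000*0.8309845)^2 + 2*6371.0000*34855.6 + 34855.6^2)
d = 35779.7737 km

35779.7737 km


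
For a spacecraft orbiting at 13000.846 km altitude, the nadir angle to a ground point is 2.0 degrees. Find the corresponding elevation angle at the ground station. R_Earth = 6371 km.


r = R_E + alt = 19371.8460 km
Law of sines in the satellite / Earth-center / ground-point triangle:
  sin(nadir)/R_E = sin(90 + el)/r  =>  cos(el) = (r/R_E)*sin(nadir)
cos(el) = (19371.8460 / 6371.0000) * sin(2.0 deg) = 0.1061164
el = arccos(0.1061164) = 83.9085 deg
(Earth-central angle = 90 - nadir - el = 4.0915 deg)

83.9085 degrees


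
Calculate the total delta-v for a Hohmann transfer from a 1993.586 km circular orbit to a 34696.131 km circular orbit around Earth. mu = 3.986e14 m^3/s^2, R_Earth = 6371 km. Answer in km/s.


r1 = 8364.5860 km = 8.364586e+06 m
r2 = 41067.1310 km = 4.1067131e+07 m
dv1 = sqrt(mu/r1)*(sqrt(2*r2/(r1+r2)) - 1) = 1995.1377 m/s
dv2 = sqrt(mu/r2)*(1 - sqrt(2*r1/(r1+r2))) = 1303.0474 m/s
total dv = |dv1| + |dv2| = 1995.1377 + 1303.0474 = 3298.1851 m/s = 3.2982 km/s

3.2982 km/s


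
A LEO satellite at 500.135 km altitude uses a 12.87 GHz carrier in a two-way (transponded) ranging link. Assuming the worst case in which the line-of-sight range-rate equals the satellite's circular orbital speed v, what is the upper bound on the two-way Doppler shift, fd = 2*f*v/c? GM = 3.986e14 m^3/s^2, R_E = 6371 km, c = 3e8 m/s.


r = 6.871135e+06 m
v = sqrt(mu/r) = 7616.4818 m/s (worst-case radial velocity)
f = 12.87 GHz = 1.287e+10 Hz
fd = 2*f*v/c = 2*1.287e+10*7616.4818/3.0e+08
fd = 653494.1352 Hz

653494.1352 Hz


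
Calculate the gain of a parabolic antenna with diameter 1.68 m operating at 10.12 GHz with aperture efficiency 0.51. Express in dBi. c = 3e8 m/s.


lambda = c/f = 3e8 / 1.012e+10 = 0.02964427 m
G = eta*(pi*D/lambda)^2 = 0.51*(pi*1.68/0.02964427)^2
G = 16166.1648 (linear)
G = 10*log10(16166.1648) = 42.0861 dBi

42.0861 dBi


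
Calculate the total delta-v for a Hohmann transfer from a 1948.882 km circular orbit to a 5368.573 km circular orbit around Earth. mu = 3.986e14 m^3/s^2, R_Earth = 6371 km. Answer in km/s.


r1 = 8319.8820 km = 8.319882e+06 m
r2 = 11739.5730 km = 1.1739573e+07 m
dv1 = sqrt(mu/r1)*(sqrt(2*r2/(r1+r2)) - 1) = 566.7882 m/s
dv2 = sqrt(mu/r2)*(1 - sqrt(2*r1/(r1+r2))) = 519.8754 m/s
total dv = |dv1| + |dv2| = 566.7882 + 519.8754 = 1086.6636 m/s = 1.0867 km/s

1.0867 km/s


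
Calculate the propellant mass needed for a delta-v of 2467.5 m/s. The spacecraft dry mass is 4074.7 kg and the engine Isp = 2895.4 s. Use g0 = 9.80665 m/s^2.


ve = Isp * g0 = 2895.4 * 9.80665 = 28394.174410 m/s
mass ratio = exp(dv/ve) = exp(2467.5/28394.174410) = 1.09078937
m_prop = m_dry * (mr - 1) = 4074.7 * (1.09078937 - 1)
m_prop = 369.9395 kg

369.9395 kg


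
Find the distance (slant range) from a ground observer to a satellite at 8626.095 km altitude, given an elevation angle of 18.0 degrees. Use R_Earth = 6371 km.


h = 8626.095 km, el = 18.0 deg
d = -R_E*sin(el) + sqrt((R_E*sin(el))^2 + 2*R_E*h + h^2)
d = -6371.0000*sin(0.3141593) + sqrt((6371.0000*0.309017)^2 + 2*6371.0000*8626.095 + 8626.095^2)
d = 11749.8235 km

11749.8235 km
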